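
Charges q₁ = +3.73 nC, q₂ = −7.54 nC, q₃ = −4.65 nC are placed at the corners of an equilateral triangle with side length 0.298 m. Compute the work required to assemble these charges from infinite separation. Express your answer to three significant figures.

The assembly work is the sum of pairwise potential energies, U = Σ_{i<j} kqᵢqⱼ/rᵢⱼ.
All three pair separations equal the side length, 0.298 m.
U = (-8.48×10⁻⁷) + (-5.23×10⁻⁷) + (1.06×10⁻⁶) = -3.14×10⁻⁷ J.

-3.14×10⁻⁷ J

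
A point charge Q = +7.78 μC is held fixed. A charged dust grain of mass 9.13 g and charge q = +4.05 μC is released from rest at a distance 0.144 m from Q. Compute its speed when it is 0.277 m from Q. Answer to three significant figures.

Only the electrostatic force acts, so mechanical energy is conserved: ½mv² = U₁ − U₂ = kQq(1/r₁ − 1/r₂).
U₁ − U₂ = (8.99×10⁹ N·m²/C²)(7.78×10⁻⁶ C)(4.05×10⁻⁶ C)(1/0.144 − 1/0.277) = 0.945 J.
v = √(2·0.945/9.13×10⁻³) = 14.4 m/s.

14.4 m/s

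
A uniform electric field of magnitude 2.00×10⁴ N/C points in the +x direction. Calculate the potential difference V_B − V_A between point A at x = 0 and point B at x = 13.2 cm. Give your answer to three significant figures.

-2640 V

In a uniform field, potential decreases in the direction of E: V_B − V_A = −E·Δx.
V_B − V_A = −(2.00×10⁴ V/m)(0.132 m) = -2640 V.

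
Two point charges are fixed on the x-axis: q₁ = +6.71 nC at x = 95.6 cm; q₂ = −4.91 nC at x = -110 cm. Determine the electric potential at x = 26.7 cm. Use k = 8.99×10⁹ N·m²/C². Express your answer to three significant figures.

The total potential is the scalar sum of each charge's contribution, V = Σ kqᵢ/rᵢ.
Distances from the field point to each charge: r₁ = 0.689 m, r₂ = 1.37 m.
V = k[(6.71×10⁻⁹)/(0.689) + (-4.91×10⁻⁹)/(1.37)] = 55.3 V.

55.3 V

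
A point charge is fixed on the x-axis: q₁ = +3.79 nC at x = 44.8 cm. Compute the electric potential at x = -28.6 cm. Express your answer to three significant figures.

Electric potential is a scalar, so the contributions from each charge add algebraically: V = Σ kqᵢ/rᵢ.
V = k[(3.79×10⁻⁹)/(0.734)] = 46.4 V.

46.4 V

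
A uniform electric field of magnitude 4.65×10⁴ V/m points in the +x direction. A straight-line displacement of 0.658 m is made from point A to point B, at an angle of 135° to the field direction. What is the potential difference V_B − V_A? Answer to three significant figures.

Only the component of displacement along E changes the potential: ΔV = −E·d·cosθ.
ΔV = −(4.65×10⁴ V/m)(0.658 m)cos135° = 2.16×10⁴ V.

2.16×10⁴ V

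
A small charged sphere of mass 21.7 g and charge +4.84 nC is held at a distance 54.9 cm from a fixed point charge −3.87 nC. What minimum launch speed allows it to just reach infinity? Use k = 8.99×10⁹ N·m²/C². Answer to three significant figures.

To just escape, total mechanical energy must reach zero at infinity: ½mv²_min + U = 0, so ½mv²_min = −U = |kQq|/r.
|U| = |kQq|/r = (8.99×10⁹ N·m²/C²)(3.87×10⁻⁹)(4.84×10⁻⁹)/(0.549) = 3.07×10⁻⁷ J.
v_min = √(2|U|/m) = √(2·3.07×10⁻⁷/0.0217) = 5.32×10⁻³ m/s.

5.32×10⁻³ m/s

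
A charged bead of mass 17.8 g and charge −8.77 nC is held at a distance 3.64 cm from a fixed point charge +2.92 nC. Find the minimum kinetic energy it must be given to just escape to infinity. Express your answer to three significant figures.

To just escape, total mechanical energy must reach zero at infinity: ½mv²_min + U = 0, so ½mv²_min = −U = |kQq|/r.
|U| = |kQq|/r = (8.99×10⁹ N·m²/C²)(2.92×10⁻⁹)(8.77×10⁻⁹)/(0.0364) = 6.32×10⁻⁶ J.

6.32×10⁻⁶ J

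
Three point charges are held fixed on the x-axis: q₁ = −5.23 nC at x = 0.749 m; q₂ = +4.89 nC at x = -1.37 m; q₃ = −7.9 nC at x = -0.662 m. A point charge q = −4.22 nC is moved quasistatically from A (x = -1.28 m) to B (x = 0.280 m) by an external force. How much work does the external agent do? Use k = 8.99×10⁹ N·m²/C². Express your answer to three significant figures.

For quasistatic motion the external work equals the change in potential energy: W_ext = qΔV = q(V_B − V_A).
At A: distances to the source charges are 2.03 m, 0.0900 m, 0.618 m; V_A = Σ kqᵢ/rᵢ = 350 V.
At B: distances to the source charges are 0.469 m, 1.65 m, 0.942 m; V_B = Σ kqᵢ/rᵢ = -149 V.
ΔV = V_B − V_A = -499 V.
W_ext = qΔV = (-4.22×10⁻⁹ C)(-499 V) = 2.11×10⁻⁶ J.

2.11×10⁻⁶ J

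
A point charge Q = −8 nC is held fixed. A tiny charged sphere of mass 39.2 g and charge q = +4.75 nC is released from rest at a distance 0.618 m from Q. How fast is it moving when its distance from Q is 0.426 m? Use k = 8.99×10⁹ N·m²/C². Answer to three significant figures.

3.57×10⁻³ m/s

Only the electrostatic force acts, so mechanical energy is conserved: ½mv² = U₁ − U₂ = kQq(1/r₁ − 1/r₂).
U₁ − U₂ = (8.99×10⁹ N·m²/C²)(-8.00×10⁻⁹ C)(4.75×10⁻⁹ C)(1/0.618 − 1/0.426) = 2.49×10⁻⁷ J.
v = √(2·2.49×10⁻⁷/0.0392) = 3.57×10⁻³ m/s.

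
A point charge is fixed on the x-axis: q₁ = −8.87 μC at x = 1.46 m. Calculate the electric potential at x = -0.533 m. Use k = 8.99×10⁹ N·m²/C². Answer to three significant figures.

-4.00×10⁴ V

The total potential is the scalar sum of each charge's contribution, V = Σ kqᵢ/rᵢ.
V = k[(-8.87×10⁻⁶)/(1.99)] = -4.00×10⁴ V.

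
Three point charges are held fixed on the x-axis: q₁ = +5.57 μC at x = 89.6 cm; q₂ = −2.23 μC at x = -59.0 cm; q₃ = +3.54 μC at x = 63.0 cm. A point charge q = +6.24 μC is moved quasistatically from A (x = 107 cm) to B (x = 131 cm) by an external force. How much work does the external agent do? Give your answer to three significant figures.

For quasistatic motion the external work equals the change in potential energy: W_ext = qΔV = q(V_B − V_A).
At A: distances to the source charges are 0.174 m, 1.66 m, 0.440 m; V_A = Σ kqᵢ/rᵢ = 3.48×10⁵ V.
At B: distances to the source charges are 0.414 m, 1.90 m, 0.680 m; V_B = Σ kqᵢ/rᵢ = 1.57×10⁵ V.
ΔV = V_B − V_A = -1.91×10⁵ V.
W_ext = qΔV = (6.24×10⁻⁶ C)(-1.91×10⁵ V) = -1.19 J.

-1.19 J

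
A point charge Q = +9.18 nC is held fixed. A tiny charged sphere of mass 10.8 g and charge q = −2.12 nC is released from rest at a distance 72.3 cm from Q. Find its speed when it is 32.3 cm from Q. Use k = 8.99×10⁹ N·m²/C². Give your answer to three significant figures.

Only the electrostatic force acts, so mechanical energy is conserved: ½mv² = U₁ − U₂ = kQq(1/r₁ − 1/r₂).
U₁ − U₂ = (8.99×10⁹ N·m²/C²)(9.18×10⁻⁹ C)(-2.12×10⁻⁹ C)(1/0.723 − 1/0.323) = 3.00×10⁻⁷ J.
v = √(2·3.00×10⁻⁷/0.0108) = 7.45×10⁻³ m/s.

7.45×10⁻³ m/s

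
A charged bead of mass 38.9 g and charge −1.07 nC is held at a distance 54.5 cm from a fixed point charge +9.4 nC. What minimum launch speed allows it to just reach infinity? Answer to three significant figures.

2.92×10⁻³ m/s

To just escape, total mechanical energy must reach zero at infinity: ½mv²_min + U = 0, so ½mv²_min = −U = |kQq|/r.
|U| = |kQq|/r = (8.99×10⁹ N·m²/C²)(9.40×10⁻⁹)(1.07×10⁻⁹)/(0.545) = 1.66×10⁻⁷ J.
v_min = √(2|U|/m) = √(2·1.66×10⁻⁷/0.0389) = 2.92×10⁻³ m/s.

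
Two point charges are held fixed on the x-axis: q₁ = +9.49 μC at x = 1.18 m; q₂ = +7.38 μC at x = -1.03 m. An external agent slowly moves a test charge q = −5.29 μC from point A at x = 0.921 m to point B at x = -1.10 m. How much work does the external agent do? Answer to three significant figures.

-3.29 J

For quasistatic motion the external work equals the change in potential energy: W_ext = qΔV = q(V_B − V_A).
At A: distances to the source charges are 0.259 m, 1.95 m; V_A = Σ kqᵢ/rᵢ = 3.63×10⁵ V.
At B: distances to the source charges are 2.28 m, 0.0700 m; V_B = Σ kqᵢ/rᵢ = 9.85×10⁵ V.
ΔV = V_B − V_A = 6.22×10⁵ V.
W_ext = qΔV = (-5.29×10⁻⁶ C)(6.22×10⁵ V) = -3.29 J.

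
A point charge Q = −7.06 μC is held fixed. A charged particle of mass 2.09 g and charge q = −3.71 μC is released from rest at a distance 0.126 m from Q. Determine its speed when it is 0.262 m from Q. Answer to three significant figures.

30.5 m/s

Only the electrostatic force acts, so mechanical energy is conserved: ½mv² = U₁ − U₂ = kQq(1/r₁ − 1/r₂).
U₁ − U₂ = (8.99×10⁹ N·m²/C²)(-7.06×10⁻⁶ C)(-3.71×10⁻⁶ C)(1/0.126 − 1/0.262) = 0.970 J.
v = √(2·0.970/2.09×10⁻³) = 30.5 m/s.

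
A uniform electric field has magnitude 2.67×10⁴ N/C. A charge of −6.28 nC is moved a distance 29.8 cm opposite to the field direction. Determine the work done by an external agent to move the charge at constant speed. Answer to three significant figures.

-5.00×10⁻⁵ J

The potential change for a displacement 29.8 cm opposite to the field direction is ΔV = +Ed = 7960 V.
W_ext = qΔV = -5.00×10⁻⁵ J.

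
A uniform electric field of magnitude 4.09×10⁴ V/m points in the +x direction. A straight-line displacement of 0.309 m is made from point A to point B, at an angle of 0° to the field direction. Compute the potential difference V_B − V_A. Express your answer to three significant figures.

Only the component of displacement along E changes the potential: ΔV = −E·d·cosθ.
ΔV = −(4.09×10⁴ V/m)(0.309 m)cos0° = -1.26×10⁴ V.

-1.26×10⁴ V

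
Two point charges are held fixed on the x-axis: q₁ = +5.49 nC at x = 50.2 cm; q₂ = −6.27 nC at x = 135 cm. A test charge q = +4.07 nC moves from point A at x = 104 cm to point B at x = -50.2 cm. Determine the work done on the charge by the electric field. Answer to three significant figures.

-4.43×10⁻⁷ J

The work done by the electric force is W_field = −ΔU = −q(V_B − V_A) = q(V_A − V_B).
At A: distances to the source charges are 0.538 m, 0.310 m; V_A = Σ kqᵢ/rᵢ = -90.1 V.
At B: distances to the source charges are 1.00 m, 1.85 m; V_B = Σ kqᵢ/rᵢ = 18.7 V.
ΔV = V_B − V_A = 109 V.
W_field = −qΔV = −(4.07×10⁻⁹ C)(109 V) = -4.43×10⁻⁷ J.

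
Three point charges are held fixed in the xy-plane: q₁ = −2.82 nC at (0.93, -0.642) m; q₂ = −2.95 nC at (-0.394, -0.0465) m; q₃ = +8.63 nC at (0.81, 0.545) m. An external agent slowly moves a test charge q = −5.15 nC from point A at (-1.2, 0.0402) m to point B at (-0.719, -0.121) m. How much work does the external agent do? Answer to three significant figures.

2.11×10⁻⁷ J

For quasistatic motion the external work equals the change in potential energy: W_ext = qΔV = q(V_B − V_A).
At A: distances to the source charges are 2.24 m, 0.811 m, 2.07 m; V_A = Σ kqᵢ/rᵢ = -6.61 V.
At B: distances to the source charges are 1.73 m, 0.333 m, 1.67 m; V_B = Σ kqᵢ/rᵢ = -47.7 V.
ΔV = V_B − V_A = -41.1 V.
W_ext = qΔV = (-5.15×10⁻⁹ C)(-41.1 V) = 2.11×10⁻⁷ J.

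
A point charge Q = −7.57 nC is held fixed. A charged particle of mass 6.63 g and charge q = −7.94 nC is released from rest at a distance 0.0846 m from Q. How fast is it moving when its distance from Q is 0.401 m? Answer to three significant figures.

0.0390 m/s

Only the electrostatic force acts, so mechanical energy is conserved: ½mv² = U₁ − U₂ = kQq(1/r₁ − 1/r₂).
U₁ − U₂ = (8.99×10⁹ N·m²/C²)(-7.57×10⁻⁹ C)(-7.94×10⁻⁹ C)(1/0.0846 − 1/0.401) = 5.04×10⁻⁶ J.
v = √(2·5.04×10⁻⁶/6.63×10⁻³) = 0.0390 m/s.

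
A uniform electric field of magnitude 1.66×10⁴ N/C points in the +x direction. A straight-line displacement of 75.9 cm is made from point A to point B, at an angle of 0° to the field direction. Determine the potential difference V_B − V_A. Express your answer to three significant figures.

-1.26×10⁴ V

Only the component of displacement along E changes the potential: ΔV = −E·d·cosθ.
ΔV = −(1.66×10⁴ V/m)(0.759 m)cos0° = -1.26×10⁴ V.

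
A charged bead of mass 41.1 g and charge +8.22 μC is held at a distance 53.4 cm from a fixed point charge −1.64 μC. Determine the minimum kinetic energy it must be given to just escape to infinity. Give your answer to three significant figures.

0.227 J

To just escape, total mechanical energy must reach zero at infinity: ½mv²_min + U = 0, so ½mv²_min = −U = |kQq|/r.
|U| = |kQq|/r = (8.99×10⁹ N·m²/C²)(1.64×10⁻⁶)(8.22×10⁻⁶)/(0.534) = 0.227 J.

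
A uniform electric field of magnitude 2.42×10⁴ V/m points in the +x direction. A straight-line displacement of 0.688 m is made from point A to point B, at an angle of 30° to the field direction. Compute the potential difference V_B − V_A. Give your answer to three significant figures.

Only the component of displacement along E changes the potential: ΔV = −E·d·cosθ.
ΔV = −(2.42×10⁴ V/m)(0.688 m)cos30° = -1.44×10⁴ V.

-1.44×10⁴ V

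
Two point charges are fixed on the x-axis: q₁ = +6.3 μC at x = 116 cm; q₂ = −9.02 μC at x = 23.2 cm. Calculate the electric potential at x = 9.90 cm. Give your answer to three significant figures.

Electric potential is a scalar, so the contributions from each charge add algebraically: V = Σ kqᵢ/rᵢ.
Distances from the field point to each charge: r₁ = 1.06 m, r₂ = 0.133 m.
V = k[(6.30×10⁻⁶)/(1.06) + (-9.02×10⁻⁶)/(0.133)] = -5.56×10⁵ V.

-5.56×10⁵ V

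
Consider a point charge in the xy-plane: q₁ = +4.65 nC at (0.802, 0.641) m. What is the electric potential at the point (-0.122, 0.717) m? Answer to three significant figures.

Electric potential is a scalar, so the contributions from each charge add algebraically: V = Σ kqᵢ/rᵢ.
Distances from the field point to each charge: r₁ = 0.927 m.
V = k[(4.65×10⁻⁹)/(0.927)] = 45.1 V.

45.1 V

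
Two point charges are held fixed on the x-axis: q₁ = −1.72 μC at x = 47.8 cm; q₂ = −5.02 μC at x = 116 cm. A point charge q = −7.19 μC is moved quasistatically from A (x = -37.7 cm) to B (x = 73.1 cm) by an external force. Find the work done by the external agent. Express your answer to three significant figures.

For quasistatic motion the external work equals the change in potential energy: W_ext = qΔV = q(V_B − V_A).
At A: distances to the source charges are 0.855 m, 1.54 m; V_A = Σ kqᵢ/rᵢ = -4.74×10⁴ V.
At B: distances to the source charges are 0.253 m, 0.429 m; V_B = Σ kqᵢ/rᵢ = -1.66×10⁵ V.
ΔV = V_B − V_A = -1.19×10⁵ V.
W_ext = qΔV = (-7.19×10⁻⁶ C)(-1.19×10⁵ V) = 0.855 J.

0.855 J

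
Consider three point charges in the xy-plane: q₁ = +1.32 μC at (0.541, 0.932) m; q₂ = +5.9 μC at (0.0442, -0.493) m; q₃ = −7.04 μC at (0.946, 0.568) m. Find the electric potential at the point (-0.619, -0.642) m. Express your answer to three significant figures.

Electric potential is a scalar, so the contributions from each charge add algebraically: V = Σ kqᵢ/rᵢ.
Distances from the field point to each charge: r₁ = 1.96 m, r₂ = 0.680 m, r₃ = 1.98 m.
V = k[(1.32×10⁻⁶)/(1.96) + (5.90×10⁻⁶)/(0.680) + (-7.04×10⁻⁶)/(1.98)] = 5.21×10⁴ V.

5.21×10⁴ V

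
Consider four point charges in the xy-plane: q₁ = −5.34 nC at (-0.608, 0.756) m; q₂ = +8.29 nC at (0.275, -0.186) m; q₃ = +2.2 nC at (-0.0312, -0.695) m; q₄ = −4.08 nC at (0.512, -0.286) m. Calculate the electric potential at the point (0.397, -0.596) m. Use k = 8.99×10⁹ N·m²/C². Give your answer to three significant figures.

Electric potential is a scalar, so the contributions from each charge add algebraically: V = Σ kqᵢ/rᵢ.
Distances from the field point to each charge: r₁ = 1.68 m, r₂ = 0.428 m, r₃ = 0.439 m, r₄ = 0.331 m.
V = k[(-5.34×10⁻⁹)/(1.68) + (8.29×10⁻⁹)/(0.428) + (2.20×10⁻⁹)/(0.439) + (-4.08×10⁻⁹)/(0.331)] = 79.8 V.

79.8 V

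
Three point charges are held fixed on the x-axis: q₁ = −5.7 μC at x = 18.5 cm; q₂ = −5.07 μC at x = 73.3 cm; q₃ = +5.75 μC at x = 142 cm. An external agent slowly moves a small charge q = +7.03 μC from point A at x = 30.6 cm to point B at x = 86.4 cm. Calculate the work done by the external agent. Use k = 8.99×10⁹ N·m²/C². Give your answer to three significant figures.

For quasistatic motion the external work equals the change in potential energy: W_ext = qΔV = q(V_B − V_A).
At A: distances to the source charges are 0.121 m, 0.427 m, 1.11 m; V_A = Σ kqᵢ/rᵢ = -4.84×10⁵ V.
At B: distances to the source charges are 0.679 m, 0.131 m, 0.556 m; V_B = Σ kqᵢ/rᵢ = -3.30×10⁵ V.
ΔV = V_B − V_A = 1.53×10⁵ V.
W_ext = qΔV = (7.03×10⁻⁶ C)(1.53×10⁵ V) = 1.08 J.

1.08 J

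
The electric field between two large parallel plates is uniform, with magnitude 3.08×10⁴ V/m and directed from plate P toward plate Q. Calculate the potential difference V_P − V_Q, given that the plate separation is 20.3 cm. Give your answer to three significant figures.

In a uniform field, potential decreases in the direction of E: ΔV = −E·d for a displacement d parallel to E.
Going from Q to P is a displacement of 20.3 cm opposite to the field, so V_P − V_Q = +Ed = 6250 V.

6250 V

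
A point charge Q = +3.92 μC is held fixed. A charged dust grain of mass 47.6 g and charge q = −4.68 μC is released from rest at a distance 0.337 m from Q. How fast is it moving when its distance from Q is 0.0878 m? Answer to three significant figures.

7.64 m/s

Only the electrostatic force acts, so mechanical energy is conserved: ½mv² = U₁ − U₂ = kQq(1/r₁ − 1/r₂).
U₁ − U₂ = (8.99×10⁹ N·m²/C²)(3.92×10⁻⁶ C)(-4.68×10⁻⁶ C)(1/0.337 − 1/0.0878) = 1.39 J.
v = √(2·1.39/0.0476) = 7.64 m/s.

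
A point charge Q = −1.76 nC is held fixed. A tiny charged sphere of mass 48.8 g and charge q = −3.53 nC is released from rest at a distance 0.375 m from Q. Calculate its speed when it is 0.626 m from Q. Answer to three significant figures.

Only the electrostatic force acts, so mechanical energy is conserved: ½mv² = U₁ − U₂ = kQq(1/r₁ − 1/r₂).
U₁ − U₂ = (8.99×10⁹ N·m²/C²)(-1.76×10⁻⁹ C)(-3.53×10⁻⁹ C)(1/0.375 − 1/0.626) = 5.97×10⁻⁸ J.
v = √(2·5.97×10⁻⁸/0.0488) = 1.56×10⁻³ m/s.

1.56×10⁻³ m/s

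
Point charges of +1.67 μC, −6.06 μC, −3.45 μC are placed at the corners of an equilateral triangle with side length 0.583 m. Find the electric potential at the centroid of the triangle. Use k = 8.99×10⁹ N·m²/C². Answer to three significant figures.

-2.09×10⁵ V

Electric potential is a scalar, so the contributions from each charge add algebraically: V = Σ kqᵢ/rᵢ.
The distance from each vertex to the centroid is a/√3 = 0.337 m.
V = k[(1.67×10⁻⁶)/(0.337) + (-6.06×10⁻⁶)/(0.337) + (-3.45×10⁻⁶)/(0.337)] = -2.09×10⁵ V.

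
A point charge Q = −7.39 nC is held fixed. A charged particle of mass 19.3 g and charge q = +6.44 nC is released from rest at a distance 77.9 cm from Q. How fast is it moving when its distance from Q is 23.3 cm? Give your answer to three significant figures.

0.0115 m/s

Only the electrostatic force acts, so mechanical energy is conserved: ½mv² = U₁ − U₂ = kQq(1/r₁ − 1/r₂).
U₁ − U₂ = (8.99×10⁹ N·m²/C²)(-7.39×10⁻⁹ C)(6.44×10⁻⁹ C)(1/0.779 − 1/0.233) = 1.29×10⁻⁶ J.
v = √(2·1.29×10⁻⁶/0.0193) = 0.0115 m/s.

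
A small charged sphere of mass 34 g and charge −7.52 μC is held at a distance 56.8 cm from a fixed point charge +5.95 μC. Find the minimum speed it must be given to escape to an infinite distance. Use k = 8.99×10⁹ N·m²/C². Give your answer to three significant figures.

To just escape, total mechanical energy must reach zero at infinity: ½mv²_min + U = 0, so ½mv²_min = −U = |kQq|/r.
|U| = |kQq|/r = (8.99×10⁹ N·m²/C²)(5.95×10⁻⁶)(7.52×10⁻⁶)/(0.568) = 0.708 J.
v_min = √(2|U|/m) = √(2·0.708/0.0340) = 6.45 m/s.

6.45 m/s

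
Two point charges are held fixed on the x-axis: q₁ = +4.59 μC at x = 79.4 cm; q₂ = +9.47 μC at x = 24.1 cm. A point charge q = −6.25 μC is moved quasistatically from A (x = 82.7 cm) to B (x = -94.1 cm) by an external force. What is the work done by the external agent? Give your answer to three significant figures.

8.12 J

For quasistatic motion the external work equals the change in potential energy: W_ext = qΔV = q(V_B − V_A).
At A: distances to the source charges are 0.0330 m, 0.586 m; V_A = Σ kqᵢ/rᵢ = 1.40×10⁶ V.
At B: distances to the source charges are 1.73 m, 1.18 m; V_B = Σ kqᵢ/rᵢ = 9.58×10⁴ V.
ΔV = V_B − V_A = -1.30×10⁶ V.
W_ext = qΔV = (-6.25×10⁻⁶ C)(-1.30×10⁶ V) = 8.12 J.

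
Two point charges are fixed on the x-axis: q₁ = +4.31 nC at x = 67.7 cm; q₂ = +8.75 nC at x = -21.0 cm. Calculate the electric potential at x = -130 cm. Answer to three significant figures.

Electric potential is a scalar, so the contributions from each charge add algebraically: V = Σ kqᵢ/rᵢ.
Distances from the field point to each charge: r₁ = 1.98 m, r₂ = 1.09 m.
V = k[(4.31×10⁻⁹)/(1.98) + (8.75×10⁻⁹)/(1.09)] = 91.8 V.

91.8 V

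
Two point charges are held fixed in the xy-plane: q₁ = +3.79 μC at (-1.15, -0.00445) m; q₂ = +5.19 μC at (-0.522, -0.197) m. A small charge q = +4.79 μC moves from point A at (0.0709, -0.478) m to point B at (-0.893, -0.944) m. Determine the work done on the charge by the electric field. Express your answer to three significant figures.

0.0297 J

The work done by the electric force is W_field = −ΔU = −q(V_B − V_A) = q(V_A − V_B).
At A: distances to the source charges are 1.31 m, 0.656 m; V_A = Σ kqᵢ/rᵢ = 9.71×10⁴ V.
At B: distances to the source charges are 0.974 m, 0.834 m; V_B = Σ kqᵢ/rᵢ = 9.09×10⁴ V.
ΔV = V_B − V_A = -6210 V.
W_field = −qΔV = −(4.79×10⁻⁶ C)(-6210 V) = 0.0297 J.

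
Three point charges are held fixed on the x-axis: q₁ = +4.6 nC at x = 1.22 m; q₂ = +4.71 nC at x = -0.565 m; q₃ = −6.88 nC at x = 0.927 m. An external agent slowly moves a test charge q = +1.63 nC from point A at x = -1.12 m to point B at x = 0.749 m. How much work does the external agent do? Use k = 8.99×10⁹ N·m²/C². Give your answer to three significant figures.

For quasistatic motion the external work equals the change in potential energy: W_ext = qΔV = q(V_B − V_A).
At A: distances to the source charges are 2.34 m, 0.555 m, 2.05 m; V_A = Σ kqᵢ/rᵢ = 63.8 V.
At B: distances to the source charges are 0.471 m, 1.31 m, 0.178 m; V_B = Σ kqᵢ/rᵢ = -227 V.
ΔV = V_B − V_A = -291 V.
W_ext = qΔV = (1.63×10⁻⁹ C)(-291 V) = -4.75×10⁻⁷ J.

-4.75×10⁻⁷ J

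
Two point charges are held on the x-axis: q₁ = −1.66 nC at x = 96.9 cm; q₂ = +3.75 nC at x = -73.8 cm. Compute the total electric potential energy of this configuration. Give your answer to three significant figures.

The assembly work is the sum of pairwise potential energies, U = Σ_{i<j} kqᵢqⱼ/rᵢⱼ.
Pair separations: r₁₂ = 1.71 m.
U = (-3.28×10⁻⁸) = -3.28×10⁻⁸ J.

-3.28×10⁻⁸ J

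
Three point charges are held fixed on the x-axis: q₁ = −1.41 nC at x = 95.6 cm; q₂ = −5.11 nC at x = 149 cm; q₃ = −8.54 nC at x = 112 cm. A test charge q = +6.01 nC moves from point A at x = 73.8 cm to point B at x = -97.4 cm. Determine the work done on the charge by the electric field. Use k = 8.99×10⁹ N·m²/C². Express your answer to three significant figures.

-1.55×10⁻⁶ J

The work done by the electric force is W_field = −ΔU = −q(V_B − V_A) = q(V_A − V_B).
At A: distances to the source charges are 0.218 m, 0.752 m, 0.382 m; V_A = Σ kqᵢ/rᵢ = -320 V.
At B: distances to the source charges are 1.93 m, 2.46 m, 2.09 m; V_B = Σ kqᵢ/rᵢ = -61.9 V.
ΔV = V_B − V_A = 258 V.
W_field = −qΔV = −(6.01×10⁻⁹ C)(258 V) = -1.55×10⁻⁶ J.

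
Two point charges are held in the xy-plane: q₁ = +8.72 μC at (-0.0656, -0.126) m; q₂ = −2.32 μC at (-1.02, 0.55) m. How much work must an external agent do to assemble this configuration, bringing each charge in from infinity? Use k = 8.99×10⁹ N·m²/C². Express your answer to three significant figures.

-0.156 J

The assembly work is the sum of pairwise potential energies, U = Σ_{i<j} kqᵢqⱼ/rᵢⱼ.
Pair separations: r₁₂ = 1.17 m.
U = (-0.156) = -0.156 J.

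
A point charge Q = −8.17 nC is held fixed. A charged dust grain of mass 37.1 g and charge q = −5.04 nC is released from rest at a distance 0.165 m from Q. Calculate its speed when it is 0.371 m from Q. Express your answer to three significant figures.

Only the electrostatic force acts, so mechanical energy is conserved: ½mv² = U₁ − U₂ = kQq(1/r₁ − 1/r₂).
U₁ − U₂ = (8.99×10⁹ N·m²/C²)(-8.17×10⁻⁹ C)(-5.04×10⁻⁹ C)(1/0.165 − 1/0.371) = 1.25×10⁻⁶ J.
v = √(2·1.25×10⁻⁶/0.0371) = 8.19×10⁻³ m/s.

8.19×10⁻³ m/s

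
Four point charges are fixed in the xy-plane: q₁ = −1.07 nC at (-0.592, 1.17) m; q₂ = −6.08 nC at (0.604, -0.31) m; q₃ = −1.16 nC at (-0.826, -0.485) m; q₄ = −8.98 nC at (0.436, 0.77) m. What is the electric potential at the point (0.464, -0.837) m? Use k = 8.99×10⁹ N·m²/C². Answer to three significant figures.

Electric potential is a scalar, so the contributions from each charge add algebraically: V = Σ kqᵢ/rᵢ.
Distances from the field point to each charge: r₁ = 2.27 m, r₂ = 0.545 m, r₃ = 1.34 m, r₄ = 1.61 m.
V = k[(-1.07×10⁻⁹)/(2.27) + (-6.08×10⁻⁹)/(0.545) + (-1.16×10⁻⁹)/(1.34) + (-8.98×10⁻⁹)/(1.61)] = -163 V.

-163 V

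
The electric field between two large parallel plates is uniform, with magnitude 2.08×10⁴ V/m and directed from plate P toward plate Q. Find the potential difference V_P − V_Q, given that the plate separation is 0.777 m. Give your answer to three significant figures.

1.62×10⁴ V

In a uniform field, potential decreases in the direction of E: ΔV = −E·d for a displacement d parallel to E.
Going from Q to P is a displacement of 0.777 m opposite to the field, so V_P − V_Q = +Ed = 1.62×10⁴ V.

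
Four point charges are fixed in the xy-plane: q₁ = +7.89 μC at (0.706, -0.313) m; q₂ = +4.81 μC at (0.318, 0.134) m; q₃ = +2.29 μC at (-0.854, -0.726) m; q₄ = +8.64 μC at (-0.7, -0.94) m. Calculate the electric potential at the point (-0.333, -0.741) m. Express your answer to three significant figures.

3.28×10⁵ V

The total potential is the scalar sum of each charge's contribution, V = Σ kqᵢ/rᵢ.
Distances from the field point to each charge: r₁ = 1.12 m, r₂ = 1.09 m, r₃ = 0.521 m, r₄ = 0.417 m.
V = k[(7.89×10⁻⁶)/(1.12) + (4.81×10⁻⁶)/(1.09) + (2.29×10⁻⁶)/(0.521) + (8.64×10⁻⁶)/(0.417)] = 3.28×10⁵ V.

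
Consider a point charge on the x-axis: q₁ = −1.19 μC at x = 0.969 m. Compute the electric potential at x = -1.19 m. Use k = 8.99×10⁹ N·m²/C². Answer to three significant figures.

-4960 V

Electric potential is a scalar, so the contributions from each charge add algebraically: V = Σ kqᵢ/rᵢ.
V = k[(-1.19×10⁻⁶)/(2.16)] = -4960 V.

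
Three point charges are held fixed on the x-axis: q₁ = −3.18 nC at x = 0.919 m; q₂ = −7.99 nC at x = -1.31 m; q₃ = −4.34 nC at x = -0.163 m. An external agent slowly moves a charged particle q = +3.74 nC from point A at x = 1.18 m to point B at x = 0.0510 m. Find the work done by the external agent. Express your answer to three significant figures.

For quasistatic motion the external work equals the change in potential energy: W_ext = qΔV = q(V_B − V_A).
At A: distances to the source charges are 0.261 m, 2.49 m, 1.34 m; V_A = Σ kqᵢ/rᵢ = -167 V.
At B: distances to the source charges are 0.868 m, 1.36 m, 0.214 m; V_B = Σ kqᵢ/rᵢ = -268 V.
ΔV = V_B − V_A = -101 V.
W_ext = qΔV = (3.74×10⁻⁹ C)(-101 V) = -3.76×10⁻⁷ J.

-3.76×10⁻⁷ J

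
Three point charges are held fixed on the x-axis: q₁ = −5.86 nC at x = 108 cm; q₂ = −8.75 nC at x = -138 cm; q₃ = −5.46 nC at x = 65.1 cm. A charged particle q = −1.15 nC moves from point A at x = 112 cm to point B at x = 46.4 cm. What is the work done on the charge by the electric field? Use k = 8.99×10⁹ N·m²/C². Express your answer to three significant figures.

The work done by the electric force is W_field = −ΔU = −q(V_B − V_A) = q(V_A − V_B).
At A: distances to the source charges are 0.0400 m, 2.50 m, 0.469 m; V_A = Σ kqᵢ/rᵢ = -1450 V.
At B: distances to the source charges are 0.616 m, 1.84 m, 0.187 m; V_B = Σ kqᵢ/rᵢ = -391 V.
ΔV = V_B − V_A = 1060 V.
W_field = −qΔV = −(-1.15×10⁻⁹ C)(1060 V) = 1.22×10⁻⁶ J.

1.22×10⁻⁶ J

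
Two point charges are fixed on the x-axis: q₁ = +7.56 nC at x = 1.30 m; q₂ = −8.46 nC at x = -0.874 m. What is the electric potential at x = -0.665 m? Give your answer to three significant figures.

-329 V

The total potential is the scalar sum of each charge's contribution, V = Σ kqᵢ/rᵢ.
Distances from the field point to each charge: r₁ = 1.97 m, r₂ = 0.209 m.
V = k[(7.56×10⁻⁹)/(1.97) + (-8.46×10⁻⁹)/(0.209)] = -329 V.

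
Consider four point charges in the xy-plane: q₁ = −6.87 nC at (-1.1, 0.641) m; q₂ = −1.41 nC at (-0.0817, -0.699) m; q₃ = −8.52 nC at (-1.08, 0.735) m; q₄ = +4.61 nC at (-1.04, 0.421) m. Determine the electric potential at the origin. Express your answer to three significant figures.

-88.2 V

The total potential is the scalar sum of each charge's contribution, V = Σ kqᵢ/rᵢ.
Distances from the field point to each charge: r₁ = 1.27 m, r₂ = 0.704 m, r₃ = 1.31 m, r₄ = 1.12 m.
V = k[(-6.87×10⁻⁹)/(1.27) + (-1.41×10⁻⁹)/(0.704) + (-8.52×10⁻⁹)/(1.31) + (4.61×10⁻⁹)/(1.12)] = -88.2 V.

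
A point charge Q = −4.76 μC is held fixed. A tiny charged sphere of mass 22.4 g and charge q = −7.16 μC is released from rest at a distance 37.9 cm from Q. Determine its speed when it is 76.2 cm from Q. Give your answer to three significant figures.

6.02 m/s

Only the electrostatic force acts, so mechanical energy is conserved: ½mv² = U₁ − U₂ = kQq(1/r₁ − 1/r₂).
U₁ − U₂ = (8.99×10⁹ N·m²/C²)(-4.76×10⁻⁶ C)(-7.16×10⁻⁶ C)(1/0.379 − 1/0.762) = 0.406 J.
v = √(2·0.406/0.0224) = 6.02 m/s.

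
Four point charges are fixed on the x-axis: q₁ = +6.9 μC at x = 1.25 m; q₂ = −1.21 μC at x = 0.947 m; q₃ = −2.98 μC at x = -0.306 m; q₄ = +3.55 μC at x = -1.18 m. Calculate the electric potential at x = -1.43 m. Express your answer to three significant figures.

Electric potential is a scalar, so the contributions from each charge add algebraically: V = Σ kqᵢ/rᵢ.
Distances from the field point to each charge: r₁ = 2.68 m, r₂ = 2.38 m, r₃ = 1.12 m, r₄ = 0.250 m.
V = k[(6.90×10⁻⁶)/(2.68) + (-1.21×10⁻⁶)/(2.38) + (-2.98×10⁻⁶)/(1.12) + (3.55×10⁻⁶)/(0.250)] = 1.22×10⁵ V.

1.22×10⁵ V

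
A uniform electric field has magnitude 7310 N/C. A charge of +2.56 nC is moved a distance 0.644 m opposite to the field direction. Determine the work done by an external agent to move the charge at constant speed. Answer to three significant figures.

1.21×10⁻⁵ J

The potential change for a displacement 0.644 m opposite to the field direction is ΔV = +Ed = 4710 V.
W_ext = qΔV = 1.21×10⁻⁵ J.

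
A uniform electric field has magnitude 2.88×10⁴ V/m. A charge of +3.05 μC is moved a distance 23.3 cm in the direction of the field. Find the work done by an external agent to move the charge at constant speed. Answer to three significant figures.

-0.0205 J

The potential change for a displacement 23.3 cm in the direction of the field is ΔV = −Ed = -6710 V.
W_ext = qΔV = -0.0205 J.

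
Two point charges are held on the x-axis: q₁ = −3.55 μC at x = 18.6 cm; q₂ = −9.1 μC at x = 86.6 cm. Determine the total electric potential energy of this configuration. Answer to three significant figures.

0.427 J

The work to assemble the configuration equals its total potential energy, U = Σ kqᵢqⱼ/rᵢⱼ over all pairs.
Pair separations: r₁₂ = 0.680 m.
U = (0.427) = 0.427 J.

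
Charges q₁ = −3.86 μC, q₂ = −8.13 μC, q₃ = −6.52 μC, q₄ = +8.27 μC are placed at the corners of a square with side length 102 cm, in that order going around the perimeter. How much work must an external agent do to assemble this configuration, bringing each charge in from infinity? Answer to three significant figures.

The assembly work is the sum of pairwise potential energies, U = Σ_{i<j} kqᵢqⱼ/rᵢⱼ.
The four side pairs have separation 1.02 m and the two diagonal pairs 1.44 m.
Summing all 6 pair terms gives U = -0.275 J.

-0.275 J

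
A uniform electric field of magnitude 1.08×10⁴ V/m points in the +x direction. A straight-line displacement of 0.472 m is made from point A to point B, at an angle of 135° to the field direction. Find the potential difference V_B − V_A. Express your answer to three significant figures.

Only the component of displacement along E changes the potential: ΔV = −E·d·cosθ.
ΔV = −(1.08×10⁴ V/m)(0.472 m)cos135° = 3600 V.

3600 V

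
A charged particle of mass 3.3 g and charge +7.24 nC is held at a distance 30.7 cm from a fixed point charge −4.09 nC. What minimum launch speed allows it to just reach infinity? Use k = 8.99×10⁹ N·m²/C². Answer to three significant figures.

To just escape, total mechanical energy must reach zero at infinity: ½mv²_min + U = 0, so ½mv²_min = −U = |kQq|/r.
|U| = |kQq|/r = (8.99×10⁹ N·m²/C²)(4.09×10⁻⁹)(7.24×10⁻⁹)/(0.307) = 8.67×10⁻⁷ J.
v_min = √(2|U|/m) = √(2·8.67×10⁻⁷/3.30×10⁻³) = 0.0229 m/s.

0.0229 m/s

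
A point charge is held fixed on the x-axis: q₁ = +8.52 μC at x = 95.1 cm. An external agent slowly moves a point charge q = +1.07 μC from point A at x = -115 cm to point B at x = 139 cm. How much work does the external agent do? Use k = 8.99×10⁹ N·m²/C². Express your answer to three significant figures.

For quasistatic motion the external work equals the change in potential energy: W_ext = qΔV = q(V_B − V_A).
At A: distance to the source charge is 2.10 m; V_A = kq₁/r = 3.65×10⁴ V.
At B: distance to the source charge is 0.439 m; V_B = kq₁/r = 1.74×10⁵ V.
ΔV = V_B − V_A = 1.38×10⁵ V.
W_ext = qΔV = (1.07×10⁻⁶ C)(1.38×10⁵ V) = 0.148 J.

0.148 J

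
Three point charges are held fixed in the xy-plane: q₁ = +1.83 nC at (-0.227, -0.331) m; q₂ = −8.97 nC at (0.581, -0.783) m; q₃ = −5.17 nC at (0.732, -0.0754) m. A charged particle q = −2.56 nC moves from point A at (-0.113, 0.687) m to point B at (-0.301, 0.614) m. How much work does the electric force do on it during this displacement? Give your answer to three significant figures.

1.41×10⁻⁸ J

The work done by the electric force is W_field = −ΔU = −q(V_B − V_A) = q(V_A − V_B).
At A: distances to the source charges are 1.02 m, 1.63 m, 1.14 m; V_A = Σ kqᵢ/rᵢ = -74.4 V.
At B: distances to the source charges are 0.948 m, 1.65 m, 1.24 m; V_B = Σ kqᵢ/rᵢ = -68.9 V.
ΔV = V_B − V_A = 5.51 V.
W_field = −qΔV = −(-2.56×10⁻⁹ C)(5.51 V) = 1.41×10⁻⁸ J.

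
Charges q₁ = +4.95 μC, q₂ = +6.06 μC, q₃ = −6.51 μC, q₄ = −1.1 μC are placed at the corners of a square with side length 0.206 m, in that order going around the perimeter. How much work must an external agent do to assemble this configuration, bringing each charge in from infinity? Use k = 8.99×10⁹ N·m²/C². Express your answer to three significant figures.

-1.54 J

The assembly work is the sum of pairwise potential energies, U = Σ_{i<j} kqᵢqⱼ/rᵢⱼ.
The four side pairs have separation 0.206 m and the two diagonal pairs 0.291 m.
Summing all 6 pair terms gives U = -1.54 J.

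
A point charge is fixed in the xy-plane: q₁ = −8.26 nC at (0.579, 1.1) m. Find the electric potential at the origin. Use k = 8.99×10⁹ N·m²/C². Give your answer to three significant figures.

-59.7 V

The total potential is the scalar sum of each charge's contribution, V = Σ kqᵢ/rᵢ.
Distances from the field point to each charge: r₁ = 1.24 m.
V = k[(-8.26×10⁻⁹)/(1.24)] = -59.7 V.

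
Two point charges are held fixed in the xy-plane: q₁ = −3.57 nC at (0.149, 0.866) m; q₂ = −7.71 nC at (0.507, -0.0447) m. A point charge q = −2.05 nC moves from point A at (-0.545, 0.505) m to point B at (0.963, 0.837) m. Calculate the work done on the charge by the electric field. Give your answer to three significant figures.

-2.01×10⁻⁸ J

The work done by the electric force is W_field = −ΔU = −q(V_B − V_A) = q(V_A − V_B).
At A: distances to the source charges are 0.782 m, 1.19 m; V_A = Σ kqᵢ/rᵢ = -99.4 V.
At B: distances to the source charges are 0.815 m, 0.993 m; V_B = Σ kqᵢ/rᵢ = -109 V.
ΔV = V_B − V_A = -9.81 V.
W_field = −qΔV = −(-2.05×10⁻⁹ C)(-9.81 V) = -2.01×10⁻⁸ J.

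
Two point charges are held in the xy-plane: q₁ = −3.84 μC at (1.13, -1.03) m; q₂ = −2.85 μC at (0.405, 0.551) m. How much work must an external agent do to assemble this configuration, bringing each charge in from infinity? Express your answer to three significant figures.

0.0566 J

The work to assemble the configuration equals its total potential energy, U = Σ kqᵢqⱼ/rᵢⱼ over all pairs.
Pair separations: r₁₂ = 1.74 m.
U = (0.0566) = 0.0566 J.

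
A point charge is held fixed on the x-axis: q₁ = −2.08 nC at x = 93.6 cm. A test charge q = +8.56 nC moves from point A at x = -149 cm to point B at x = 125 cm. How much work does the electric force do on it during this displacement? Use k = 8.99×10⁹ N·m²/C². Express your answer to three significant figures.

4.44×10⁻⁷ J

The work done by the electric force is W_field = −ΔU = −q(V_B − V_A) = q(V_A − V_B).
At A: distance to the source charge is 2.43 m; V_A = kq₁/r = -7.71 V.
At B: distance to the source charge is 0.314 m; V_B = kq₁/r = -59.6 V.
ΔV = V_B − V_A = -51.8 V.
W_field = −qΔV = −(8.56×10⁻⁹ C)(-51.8 V) = 4.44×10⁻⁷ J.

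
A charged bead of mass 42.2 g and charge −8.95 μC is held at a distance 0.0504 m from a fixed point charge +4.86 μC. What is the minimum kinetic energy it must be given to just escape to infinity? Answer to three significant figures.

To just escape, total mechanical energy must reach zero at infinity: ½mv²_min + U = 0, so ½mv²_min = −U = |kQq|/r.
|U| = |kQq|/r = (8.99×10⁹ N·m²/C²)(4.86×10⁻⁶)(8.95×10⁻⁶)/(0.0504) = 7.76 J.

7.76 J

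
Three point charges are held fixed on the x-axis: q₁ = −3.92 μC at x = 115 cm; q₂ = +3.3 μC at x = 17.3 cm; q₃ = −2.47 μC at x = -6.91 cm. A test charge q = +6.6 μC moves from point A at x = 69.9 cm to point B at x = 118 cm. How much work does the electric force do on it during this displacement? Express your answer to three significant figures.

7.34 J

The work done by the electric force is W_field = −ΔU = −q(V_B − V_A) = q(V_A − V_B).
At A: distances to the source charges are 0.451 m, 0.526 m, 0.768 m; V_A = Σ kqᵢ/rᵢ = -5.06×10⁴ V.
At B: distances to the source charges are 0.0300 m, 1.01 m, 1.25 m; V_B = Σ kqᵢ/rᵢ = -1.16×10⁶ V.
ΔV = V_B − V_A = -1.11×10⁶ V.
W_field = −qΔV = −(6.60×10⁻⁶ C)(-1.11×10⁶ V) = 7.34 J.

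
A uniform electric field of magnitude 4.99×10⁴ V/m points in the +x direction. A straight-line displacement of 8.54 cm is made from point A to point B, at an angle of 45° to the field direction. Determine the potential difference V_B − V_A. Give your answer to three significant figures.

Only the component of displacement along E changes the potential: ΔV = −E·d·cosθ.
ΔV = −(4.99×10⁴ V/m)(0.0854 m)cos45° = -3010 V.

-3010 V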